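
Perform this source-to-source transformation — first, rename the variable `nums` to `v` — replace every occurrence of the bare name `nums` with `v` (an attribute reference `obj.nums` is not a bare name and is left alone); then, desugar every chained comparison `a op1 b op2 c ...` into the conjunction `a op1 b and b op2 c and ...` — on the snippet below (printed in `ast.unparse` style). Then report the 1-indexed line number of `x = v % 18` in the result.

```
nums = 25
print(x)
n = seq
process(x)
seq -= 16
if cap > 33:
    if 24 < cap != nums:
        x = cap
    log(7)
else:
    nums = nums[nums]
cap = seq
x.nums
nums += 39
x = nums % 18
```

Transformed code:
v = 25
print(x)
n = seq
process(x)
seq -= 16
if cap > 33:
    if 24 < cap and cap != v:
        x = cap
    log(7)
else:
    v = v[v]
cap = seq
x.nums
v += 39
x = v % 18

15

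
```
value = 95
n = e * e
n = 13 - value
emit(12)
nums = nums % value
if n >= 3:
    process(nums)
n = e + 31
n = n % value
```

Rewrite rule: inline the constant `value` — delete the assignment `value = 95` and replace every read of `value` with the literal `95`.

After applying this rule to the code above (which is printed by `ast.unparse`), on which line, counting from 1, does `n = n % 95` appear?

Transformed code:
n = e * e
n = 13 - 95
emit(12)
nums = nums % 95
if n >= 3:
    process(nums)
n = e + 31
n = n % 95

8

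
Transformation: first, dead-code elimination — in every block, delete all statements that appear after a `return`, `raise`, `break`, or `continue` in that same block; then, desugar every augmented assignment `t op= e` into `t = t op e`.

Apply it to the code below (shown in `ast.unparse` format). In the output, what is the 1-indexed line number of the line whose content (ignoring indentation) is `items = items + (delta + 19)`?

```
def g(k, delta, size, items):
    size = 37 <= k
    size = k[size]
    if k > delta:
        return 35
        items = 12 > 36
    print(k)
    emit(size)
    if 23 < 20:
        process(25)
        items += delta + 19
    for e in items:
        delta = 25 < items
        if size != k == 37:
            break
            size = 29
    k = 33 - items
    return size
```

10

Transformed code:
def g(k, delta, size, items):
    size = 37 <= k
    size = k[size]
    if k > delta:
        return 35
    print(k)
    emit(size)
    if 23 < 20:
        process(25)
        items = items + (delta + 19)
    for e in items:
        delta = 25 < items
        if size != k == 37:
            break
    k = 33 - items
    return size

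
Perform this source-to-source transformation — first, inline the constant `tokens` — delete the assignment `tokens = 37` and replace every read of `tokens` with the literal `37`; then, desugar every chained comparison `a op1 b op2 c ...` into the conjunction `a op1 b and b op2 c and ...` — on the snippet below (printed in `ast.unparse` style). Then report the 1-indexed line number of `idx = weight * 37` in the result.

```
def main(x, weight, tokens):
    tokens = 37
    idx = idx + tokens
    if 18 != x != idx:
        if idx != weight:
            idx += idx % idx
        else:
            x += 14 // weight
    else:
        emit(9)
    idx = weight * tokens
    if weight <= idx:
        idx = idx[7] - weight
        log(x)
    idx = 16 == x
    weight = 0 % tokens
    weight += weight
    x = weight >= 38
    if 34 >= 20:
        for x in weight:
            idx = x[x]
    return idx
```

Transformed code:
def main(x, weight, tokens):
    idx = idx + 37
    if 18 != x and x != idx:
        if idx != weight:
            idx += idx % idx
        else:
            x += 14 // weight
    else:
        emit(9)
    idx = weight * 37
    if weight <= idx:
        idx = idx[7] - weight
        log(x)
    idx = 16 == x
    weight = 0 % 37
    weight += weight
    x = weight >= 38
    if 34 >= 20:
        for x in weight:
            idx = x[x]
    return idx

10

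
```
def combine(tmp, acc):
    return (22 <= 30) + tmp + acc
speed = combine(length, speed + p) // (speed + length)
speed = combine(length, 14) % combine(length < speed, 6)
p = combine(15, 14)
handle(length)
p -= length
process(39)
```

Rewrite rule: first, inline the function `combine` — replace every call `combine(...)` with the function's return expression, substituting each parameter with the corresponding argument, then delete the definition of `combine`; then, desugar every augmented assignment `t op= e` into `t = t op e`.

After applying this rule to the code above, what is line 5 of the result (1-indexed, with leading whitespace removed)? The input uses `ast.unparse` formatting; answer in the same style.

p = p - length

Transformed code:
speed = ((22 <= 30) + length + (speed + p)) // (speed + length)
speed = ((22 <= 30) + length + 14) % ((22 <= 30) + (length < speed) + 6)
p = (22 <= 30) + 15 + 14
handle(length)
p = p - length
process(39)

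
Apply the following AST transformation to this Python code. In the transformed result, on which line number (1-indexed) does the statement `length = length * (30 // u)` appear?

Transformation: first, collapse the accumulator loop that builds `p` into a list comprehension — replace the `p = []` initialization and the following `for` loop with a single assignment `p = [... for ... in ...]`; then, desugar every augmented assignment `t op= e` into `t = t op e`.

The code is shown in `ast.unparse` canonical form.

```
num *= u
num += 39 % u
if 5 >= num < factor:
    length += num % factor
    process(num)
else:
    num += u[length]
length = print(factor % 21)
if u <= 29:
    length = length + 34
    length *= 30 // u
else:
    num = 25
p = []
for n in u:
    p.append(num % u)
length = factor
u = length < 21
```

Transformed code:
num = num * u
num = num + 39 % u
if 5 >= num < factor:
    length = length + num % factor
    process(num)
else:
    num = num + u[length]
length = print(factor % 21)
if u <= 29:
    length = length + 34
    length = length * (30 // u)
else:
    num = 25
p = [num % u for n in u]
length = factor
u = length < 21

11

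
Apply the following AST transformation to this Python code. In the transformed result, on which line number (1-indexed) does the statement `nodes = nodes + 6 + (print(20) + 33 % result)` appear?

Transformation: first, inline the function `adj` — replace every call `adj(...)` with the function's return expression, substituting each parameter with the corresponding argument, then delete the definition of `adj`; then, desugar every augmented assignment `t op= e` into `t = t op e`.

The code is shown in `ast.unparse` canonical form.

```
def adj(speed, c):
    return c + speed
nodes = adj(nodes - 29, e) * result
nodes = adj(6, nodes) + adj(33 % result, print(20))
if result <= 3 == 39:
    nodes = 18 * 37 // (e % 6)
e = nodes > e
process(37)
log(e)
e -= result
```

2

Transformed code:
nodes = (e + (nodes - 29)) * result
nodes = nodes + 6 + (print(20) + 33 % result)
if result <= 3 == 39:
    nodes = 18 * 37 // (e % 6)
e = nodes > e
process(37)
log(e)
e = e - result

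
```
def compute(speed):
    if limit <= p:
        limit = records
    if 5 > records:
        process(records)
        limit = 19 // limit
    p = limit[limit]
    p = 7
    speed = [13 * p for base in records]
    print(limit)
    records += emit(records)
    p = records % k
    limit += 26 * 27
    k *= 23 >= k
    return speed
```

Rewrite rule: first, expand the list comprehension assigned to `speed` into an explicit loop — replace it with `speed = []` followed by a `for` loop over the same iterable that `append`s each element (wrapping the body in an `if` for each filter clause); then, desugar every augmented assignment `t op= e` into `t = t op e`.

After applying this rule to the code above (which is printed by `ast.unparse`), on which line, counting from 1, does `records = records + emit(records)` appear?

Transformed code:
def compute(speed):
    if limit <= p:
        limit = records
    if 5 > records:
        process(records)
        limit = 19 // limit
    p = limit[limit]
    p = 7
    speed = []
    for base in records:
        speed.append(13 * p)
    print(limit)
    records = records + emit(records)
    p = records % k
    limit = limit + 26 * 27
    k = k * (23 >= k)
    return speed

13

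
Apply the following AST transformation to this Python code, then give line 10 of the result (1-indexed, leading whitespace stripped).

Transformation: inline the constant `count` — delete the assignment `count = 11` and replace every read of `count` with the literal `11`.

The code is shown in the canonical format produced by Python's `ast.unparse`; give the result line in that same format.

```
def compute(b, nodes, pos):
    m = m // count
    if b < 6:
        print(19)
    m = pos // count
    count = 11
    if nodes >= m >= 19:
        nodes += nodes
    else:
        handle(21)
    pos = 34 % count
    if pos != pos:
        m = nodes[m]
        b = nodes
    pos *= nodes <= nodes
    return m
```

Transformed code:
def compute(b, nodes, pos):
    m = m // 11
    if b < 6:
        print(19)
    m = pos // 11
    if nodes >= m >= 19:
        nodes += nodes
    else:
        handle(21)
    pos = 34 % 11
    if pos != pos:
        m = nodes[m]
        b = nodes
    pos *= nodes <= nodes
    return m

pos = 34 % 11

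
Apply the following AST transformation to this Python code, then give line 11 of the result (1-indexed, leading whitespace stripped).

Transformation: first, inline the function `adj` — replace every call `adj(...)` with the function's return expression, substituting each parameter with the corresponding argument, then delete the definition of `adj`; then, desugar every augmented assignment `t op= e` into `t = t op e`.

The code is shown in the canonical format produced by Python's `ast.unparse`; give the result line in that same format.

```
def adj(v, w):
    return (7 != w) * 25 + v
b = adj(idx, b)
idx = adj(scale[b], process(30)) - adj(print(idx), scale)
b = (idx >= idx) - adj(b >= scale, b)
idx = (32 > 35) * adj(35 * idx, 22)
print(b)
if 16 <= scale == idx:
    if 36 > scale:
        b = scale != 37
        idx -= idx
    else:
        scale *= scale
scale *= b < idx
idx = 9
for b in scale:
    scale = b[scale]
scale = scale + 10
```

Transformed code:
b = (7 != b) * 25 + idx
idx = (7 != process(30)) * 25 + scale[b] - ((7 != scale) * 25 + print(idx))
b = (idx >= idx) - ((7 != b) * 25 + (b >= scale))
idx = (32 > 35) * ((7 != 22) * 25 + 35 * idx)
print(b)
if 16 <= scale == idx:
    if 36 > scale:
        b = scale != 37
        idx = idx - idx
    else:
        scale = scale * scale
scale = scale * (b < idx)
idx = 9
for b in scale:
    scale = b[scale]
scale = scale + 10

scale = scale * scale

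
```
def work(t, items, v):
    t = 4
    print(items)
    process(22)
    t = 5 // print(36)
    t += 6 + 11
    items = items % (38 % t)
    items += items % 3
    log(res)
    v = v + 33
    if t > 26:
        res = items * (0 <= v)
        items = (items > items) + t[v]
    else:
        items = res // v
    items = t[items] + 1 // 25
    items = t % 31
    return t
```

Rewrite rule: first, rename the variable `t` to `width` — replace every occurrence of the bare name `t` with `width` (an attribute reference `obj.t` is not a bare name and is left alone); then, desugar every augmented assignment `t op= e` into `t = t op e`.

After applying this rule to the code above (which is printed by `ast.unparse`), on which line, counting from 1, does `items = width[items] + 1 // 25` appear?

Transformed code:
def work(width, items, v):
    width = 4
    print(items)
    process(22)
    width = 5 // print(36)
    width = width + (6 + 11)
    items = items % (38 % width)
    items = items + items % 3
    log(res)
    v = v + 33
    if width > 26:
        res = items * (0 <= v)
        items = (items > items) + width[v]
    else:
        items = res // v
    items = width[items] + 1 // 25
    items = width % 31
    return width

16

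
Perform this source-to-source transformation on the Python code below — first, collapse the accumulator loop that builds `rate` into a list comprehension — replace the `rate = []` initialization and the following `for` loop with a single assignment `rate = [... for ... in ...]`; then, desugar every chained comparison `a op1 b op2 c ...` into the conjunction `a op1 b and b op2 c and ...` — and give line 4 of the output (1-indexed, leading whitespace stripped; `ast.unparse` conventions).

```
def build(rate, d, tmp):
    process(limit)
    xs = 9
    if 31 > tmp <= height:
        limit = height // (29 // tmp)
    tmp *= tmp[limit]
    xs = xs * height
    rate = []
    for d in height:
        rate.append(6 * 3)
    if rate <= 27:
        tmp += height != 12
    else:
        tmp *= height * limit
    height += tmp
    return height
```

if 31 > tmp and tmp <= height:

Transformed code:
def build(rate, d, tmp):
    process(limit)
    xs = 9
    if 31 > tmp and tmp <= height:
        limit = height // (29 // tmp)
    tmp *= tmp[limit]
    xs = xs * height
    rate = [6 * 3 for d in height]
    if rate <= 27:
        tmp += height != 12
    else:
        tmp *= height * limit
    height += tmp
    return height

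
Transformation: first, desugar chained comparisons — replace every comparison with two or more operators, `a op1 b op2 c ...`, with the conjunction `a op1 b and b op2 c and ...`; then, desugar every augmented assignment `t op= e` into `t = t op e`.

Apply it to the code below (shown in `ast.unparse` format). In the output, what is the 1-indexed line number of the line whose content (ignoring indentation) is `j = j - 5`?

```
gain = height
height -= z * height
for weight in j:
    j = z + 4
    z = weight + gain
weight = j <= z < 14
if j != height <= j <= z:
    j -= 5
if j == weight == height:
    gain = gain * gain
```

Transformed code:
gain = height
height = height - z * height
for weight in j:
    j = z + 4
    z = weight + gain
weight = j <= z and z < 14
if j != height and height <= j and (j <= z):
    j = j - 5
if j == weight and weight == height:
    gain = gain * gain

8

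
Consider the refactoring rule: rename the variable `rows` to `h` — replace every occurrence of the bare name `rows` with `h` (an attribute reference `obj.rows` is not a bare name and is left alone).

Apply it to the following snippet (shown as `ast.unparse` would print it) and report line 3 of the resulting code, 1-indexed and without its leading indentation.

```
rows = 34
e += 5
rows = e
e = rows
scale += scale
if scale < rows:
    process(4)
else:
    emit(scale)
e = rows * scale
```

Transformed code:
h = 34
e += 5
h = e
e = h
scale += scale
if scale < h:
    process(4)
else:
    emit(scale)
e = h * scale

h = e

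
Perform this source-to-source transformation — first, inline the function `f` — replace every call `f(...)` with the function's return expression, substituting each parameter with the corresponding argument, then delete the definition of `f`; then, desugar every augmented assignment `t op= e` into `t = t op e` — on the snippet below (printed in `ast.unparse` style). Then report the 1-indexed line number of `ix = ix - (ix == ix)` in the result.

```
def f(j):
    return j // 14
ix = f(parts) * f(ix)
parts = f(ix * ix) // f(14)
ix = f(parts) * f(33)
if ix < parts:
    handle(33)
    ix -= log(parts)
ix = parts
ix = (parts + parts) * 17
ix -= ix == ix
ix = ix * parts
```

Transformed code:
ix = parts // 14 * (ix // 14)
parts = ix * ix // 14 // (14 // 14)
ix = parts // 14 * (33 // 14)
if ix < parts:
    handle(33)
    ix = ix - log(parts)
ix = parts
ix = (parts + parts) * 17
ix = ix - (ix == ix)
ix = ix * parts

9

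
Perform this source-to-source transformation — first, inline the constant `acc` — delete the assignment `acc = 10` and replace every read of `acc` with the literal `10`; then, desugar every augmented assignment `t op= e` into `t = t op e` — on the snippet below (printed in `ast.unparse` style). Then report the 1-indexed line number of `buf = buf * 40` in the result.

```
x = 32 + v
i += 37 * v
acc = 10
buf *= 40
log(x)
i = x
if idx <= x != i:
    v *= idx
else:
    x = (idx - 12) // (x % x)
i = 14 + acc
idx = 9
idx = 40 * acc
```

3

Transformed code:
x = 32 + v
i = i + 37 * v
buf = buf * 40
log(x)
i = x
if idx <= x != i:
    v = v * idx
else:
    x = (idx - 12) // (x % x)
i = 14 + 10
idx = 9
idx = 40 * 10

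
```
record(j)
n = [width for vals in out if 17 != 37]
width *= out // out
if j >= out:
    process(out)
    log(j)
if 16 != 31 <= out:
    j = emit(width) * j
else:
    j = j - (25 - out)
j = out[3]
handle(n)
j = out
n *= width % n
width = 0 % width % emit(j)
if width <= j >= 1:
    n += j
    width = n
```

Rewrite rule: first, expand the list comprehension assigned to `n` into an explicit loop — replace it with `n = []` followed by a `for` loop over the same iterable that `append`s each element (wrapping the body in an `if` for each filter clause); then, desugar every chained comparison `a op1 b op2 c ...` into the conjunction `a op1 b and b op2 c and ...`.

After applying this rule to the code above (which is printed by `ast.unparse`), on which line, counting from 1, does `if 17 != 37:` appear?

Transformed code:
record(j)
n = []
for vals in out:
    if 17 != 37:
        n.append(width)
width *= out // out
if j >= out:
    process(out)
    log(j)
if 16 != 31 and 31 <= out:
    j = emit(width) * j
else:
    j = j - (25 - out)
j = out[3]
handle(n)
j = out
n *= width % n
width = 0 % width % emit(j)
if width <= j and j >= 1:
    n += j
    width = n

4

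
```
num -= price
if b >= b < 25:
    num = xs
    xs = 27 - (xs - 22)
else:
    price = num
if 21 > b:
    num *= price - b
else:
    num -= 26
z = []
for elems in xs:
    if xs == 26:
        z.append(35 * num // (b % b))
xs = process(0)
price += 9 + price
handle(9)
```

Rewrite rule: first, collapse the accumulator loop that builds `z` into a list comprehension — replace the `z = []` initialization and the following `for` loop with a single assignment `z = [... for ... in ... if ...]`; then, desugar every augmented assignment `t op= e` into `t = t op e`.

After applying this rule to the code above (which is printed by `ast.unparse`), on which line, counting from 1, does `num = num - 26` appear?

10

Transformed code:
num = num - price
if b >= b < 25:
    num = xs
    xs = 27 - (xs - 22)
else:
    price = num
if 21 > b:
    num = num * (price - b)
else:
    num = num - 26
z = [35 * num // (b % b) for elems in xs if xs == 26]
xs = process(0)
price = price + (9 + price)
handle(9)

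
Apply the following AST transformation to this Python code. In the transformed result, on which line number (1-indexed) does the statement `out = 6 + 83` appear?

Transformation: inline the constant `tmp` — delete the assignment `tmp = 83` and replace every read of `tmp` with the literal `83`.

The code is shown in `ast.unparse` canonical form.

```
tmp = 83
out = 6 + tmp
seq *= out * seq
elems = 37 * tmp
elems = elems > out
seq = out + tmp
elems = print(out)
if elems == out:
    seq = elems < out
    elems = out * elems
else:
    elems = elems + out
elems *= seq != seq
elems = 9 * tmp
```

Transformed code:
out = 6 + 83
seq *= out * seq
elems = 37 * 83
elems = elems > out
seq = out + 83
elems = print(out)
if elems == out:
    seq = elems < out
    elems = out * elems
else:
    elems = elems + out
elems *= seq != seq
elems = 9 * 83

1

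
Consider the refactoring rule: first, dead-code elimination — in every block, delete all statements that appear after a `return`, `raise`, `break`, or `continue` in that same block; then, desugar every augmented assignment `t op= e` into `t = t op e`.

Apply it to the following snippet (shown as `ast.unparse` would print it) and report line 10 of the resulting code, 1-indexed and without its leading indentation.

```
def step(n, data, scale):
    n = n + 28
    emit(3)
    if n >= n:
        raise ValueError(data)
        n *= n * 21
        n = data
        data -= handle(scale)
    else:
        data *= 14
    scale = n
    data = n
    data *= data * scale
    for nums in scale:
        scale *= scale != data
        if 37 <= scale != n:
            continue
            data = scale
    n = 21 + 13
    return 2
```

data = data * (data * scale)

Transformed code:
def step(n, data, scale):
    n = n + 28
    emit(3)
    if n >= n:
        raise ValueError(data)
    else:
        data = data * 14
    scale = n
    data = n
    data = data * (data * scale)
    for nums in scale:
        scale = scale * (scale != data)
        if 37 <= scale != n:
            continue
    n = 21 + 13
    return 2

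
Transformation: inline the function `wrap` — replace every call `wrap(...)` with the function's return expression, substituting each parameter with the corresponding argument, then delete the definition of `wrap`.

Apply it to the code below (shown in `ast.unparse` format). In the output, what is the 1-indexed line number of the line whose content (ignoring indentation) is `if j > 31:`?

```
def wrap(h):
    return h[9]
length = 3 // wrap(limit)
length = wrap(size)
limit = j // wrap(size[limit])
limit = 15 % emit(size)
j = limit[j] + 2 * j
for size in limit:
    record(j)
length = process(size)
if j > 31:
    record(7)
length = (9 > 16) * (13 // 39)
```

9

Transformed code:
length = 3 // limit[9]
length = size[9]
limit = j // size[limit][9]
limit = 15 % emit(size)
j = limit[j] + 2 * j
for size in limit:
    record(j)
length = process(size)
if j > 31:
    record(7)
length = (9 > 16) * (13 // 39)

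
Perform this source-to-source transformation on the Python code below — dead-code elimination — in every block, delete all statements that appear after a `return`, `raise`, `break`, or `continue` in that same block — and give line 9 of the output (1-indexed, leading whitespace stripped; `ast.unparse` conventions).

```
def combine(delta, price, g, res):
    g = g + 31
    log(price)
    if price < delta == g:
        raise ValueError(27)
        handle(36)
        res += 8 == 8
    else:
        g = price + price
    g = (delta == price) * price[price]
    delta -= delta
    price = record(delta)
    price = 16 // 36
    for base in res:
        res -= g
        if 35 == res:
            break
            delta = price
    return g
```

Transformed code:
def combine(delta, price, g, res):
    g = g + 31
    log(price)
    if price < delta == g:
        raise ValueError(27)
    else:
        g = price + price
    g = (delta == price) * price[price]
    delta -= delta
    price = record(delta)
    price = 16 // 36
    for base in res:
        res -= g
        if 35 == res:
            break
    return g

delta -= delta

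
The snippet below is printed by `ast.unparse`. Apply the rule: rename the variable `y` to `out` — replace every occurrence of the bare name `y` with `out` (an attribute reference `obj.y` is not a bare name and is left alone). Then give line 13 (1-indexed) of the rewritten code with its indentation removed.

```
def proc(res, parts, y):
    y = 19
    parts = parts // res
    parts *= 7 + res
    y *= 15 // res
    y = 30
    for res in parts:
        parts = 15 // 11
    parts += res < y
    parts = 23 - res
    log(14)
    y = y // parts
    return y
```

return out

Transformed code:
def proc(res, parts, out):
    out = 19
    parts = parts // res
    parts *= 7 + res
    out *= 15 // res
    out = 30
    for res in parts:
        parts = 15 // 11
    parts += res < out
    parts = 23 - res
    log(14)
    out = out // parts
    return out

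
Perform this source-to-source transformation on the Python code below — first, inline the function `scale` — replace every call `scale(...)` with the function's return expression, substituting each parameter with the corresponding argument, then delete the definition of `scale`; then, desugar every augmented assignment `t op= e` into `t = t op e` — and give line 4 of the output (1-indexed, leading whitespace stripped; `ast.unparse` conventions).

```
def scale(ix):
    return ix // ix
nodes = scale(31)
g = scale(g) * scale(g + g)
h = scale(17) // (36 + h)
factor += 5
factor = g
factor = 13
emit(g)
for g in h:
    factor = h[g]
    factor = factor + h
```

Transformed code:
nodes = 31 // 31
g = g // g * ((g + g) // (g + g))
h = 17 // 17 // (36 + h)
factor = factor + 5
factor = g
factor = 13
emit(g)
for g in h:
    factor = h[g]
    factor = factor + h

factor = factor + 5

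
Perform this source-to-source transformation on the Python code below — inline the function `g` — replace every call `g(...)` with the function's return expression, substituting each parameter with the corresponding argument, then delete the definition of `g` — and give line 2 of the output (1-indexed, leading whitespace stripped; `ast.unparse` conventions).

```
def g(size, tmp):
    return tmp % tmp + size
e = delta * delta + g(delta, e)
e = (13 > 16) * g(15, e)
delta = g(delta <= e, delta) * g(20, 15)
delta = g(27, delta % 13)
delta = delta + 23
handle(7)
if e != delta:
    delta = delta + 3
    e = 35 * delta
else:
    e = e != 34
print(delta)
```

Transformed code:
e = delta * delta + (e % e + delta)
e = (13 > 16) * (e % e + 15)
delta = (delta % delta + (delta <= e)) * (15 % 15 + 20)
delta = delta % 13 % (delta % 13) + 27
delta = delta + 23
handle(7)
if e != delta:
    delta = delta + 3
    e = 35 * delta
else:
    e = e != 34
print(delta)

e = (13 > 16) * (e % e + 15)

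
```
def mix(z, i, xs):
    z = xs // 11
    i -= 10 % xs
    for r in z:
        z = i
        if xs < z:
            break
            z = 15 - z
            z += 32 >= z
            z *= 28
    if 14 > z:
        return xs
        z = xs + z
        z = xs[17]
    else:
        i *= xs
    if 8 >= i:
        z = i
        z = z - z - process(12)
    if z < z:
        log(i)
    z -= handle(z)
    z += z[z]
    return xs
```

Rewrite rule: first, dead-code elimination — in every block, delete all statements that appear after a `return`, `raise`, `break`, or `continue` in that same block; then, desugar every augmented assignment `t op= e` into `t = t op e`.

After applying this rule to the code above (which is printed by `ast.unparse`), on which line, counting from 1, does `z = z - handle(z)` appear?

17

Transformed code:
def mix(z, i, xs):
    z = xs // 11
    i = i - 10 % xs
    for r in z:
        z = i
        if xs < z:
            break
    if 14 > z:
        return xs
    else:
        i = i * xs
    if 8 >= i:
        z = i
        z = z - z - process(12)
    if z < z:
        log(i)
    z = z - handle(z)
    z = z + z[z]
    return xs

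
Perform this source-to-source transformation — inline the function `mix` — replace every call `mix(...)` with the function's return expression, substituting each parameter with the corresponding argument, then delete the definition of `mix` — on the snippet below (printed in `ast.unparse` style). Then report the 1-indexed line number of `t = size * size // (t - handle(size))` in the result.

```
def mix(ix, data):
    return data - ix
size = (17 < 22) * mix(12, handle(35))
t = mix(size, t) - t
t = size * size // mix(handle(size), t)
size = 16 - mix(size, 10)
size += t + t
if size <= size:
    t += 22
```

Transformed code:
size = (17 < 22) * (handle(35) - 12)
t = t - size - t
t = size * size // (t - handle(size))
size = 16 - (10 - size)
size += t + t
if size <= size:
    t += 22

3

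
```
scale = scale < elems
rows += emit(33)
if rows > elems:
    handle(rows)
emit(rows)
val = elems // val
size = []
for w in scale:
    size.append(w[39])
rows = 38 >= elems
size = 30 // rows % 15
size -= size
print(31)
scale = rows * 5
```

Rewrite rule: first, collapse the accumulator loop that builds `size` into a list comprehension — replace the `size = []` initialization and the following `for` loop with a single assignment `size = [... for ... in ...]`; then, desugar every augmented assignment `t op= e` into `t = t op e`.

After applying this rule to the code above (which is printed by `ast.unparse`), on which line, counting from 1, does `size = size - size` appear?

10

Transformed code:
scale = scale < elems
rows = rows + emit(33)
if rows > elems:
    handle(rows)
emit(rows)
val = elems // val
size = [w[39] for w in scale]
rows = 38 >= elems
size = 30 // rows % 15
size = size - size
print(31)
scale = rows * 5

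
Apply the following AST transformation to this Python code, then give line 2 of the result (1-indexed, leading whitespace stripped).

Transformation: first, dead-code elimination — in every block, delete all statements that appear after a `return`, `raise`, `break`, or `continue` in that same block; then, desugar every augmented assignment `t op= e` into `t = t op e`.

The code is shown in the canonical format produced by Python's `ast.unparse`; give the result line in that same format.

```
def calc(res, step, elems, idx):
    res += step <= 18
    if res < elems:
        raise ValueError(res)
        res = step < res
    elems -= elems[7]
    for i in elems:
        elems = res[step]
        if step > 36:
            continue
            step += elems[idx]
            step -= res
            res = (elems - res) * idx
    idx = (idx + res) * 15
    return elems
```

res = res + (step <= 18)

Transformed code:
def calc(res, step, elems, idx):
    res = res + (step <= 18)
    if res < elems:
        raise ValueError(res)
    elems = elems - elems[7]
    for i in elems:
        elems = res[step]
        if step > 36:
            continue
    idx = (idx + res) * 15
    return elems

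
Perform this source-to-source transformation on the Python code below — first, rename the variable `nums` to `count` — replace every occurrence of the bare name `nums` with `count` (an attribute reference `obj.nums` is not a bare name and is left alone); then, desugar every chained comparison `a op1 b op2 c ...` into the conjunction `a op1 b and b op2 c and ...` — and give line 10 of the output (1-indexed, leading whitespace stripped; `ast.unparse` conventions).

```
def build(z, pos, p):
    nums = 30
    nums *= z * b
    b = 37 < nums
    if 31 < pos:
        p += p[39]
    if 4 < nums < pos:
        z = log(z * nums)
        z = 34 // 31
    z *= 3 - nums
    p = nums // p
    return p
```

z *= 3 - count

Transformed code:
def build(z, pos, p):
    count = 30
    count *= z * b
    b = 37 < count
    if 31 < pos:
        p += p[39]
    if 4 < count and count < pos:
        z = log(z * count)
        z = 34 // 31
    z *= 3 - count
    p = count // p
    return p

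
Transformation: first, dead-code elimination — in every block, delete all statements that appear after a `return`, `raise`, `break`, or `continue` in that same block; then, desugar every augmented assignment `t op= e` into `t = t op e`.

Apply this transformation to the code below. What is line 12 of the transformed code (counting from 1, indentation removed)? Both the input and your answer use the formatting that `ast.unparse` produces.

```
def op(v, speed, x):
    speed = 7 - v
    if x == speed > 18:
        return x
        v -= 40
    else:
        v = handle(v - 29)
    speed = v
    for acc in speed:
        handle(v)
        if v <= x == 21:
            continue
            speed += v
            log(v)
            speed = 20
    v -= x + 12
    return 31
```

Transformed code:
def op(v, speed, x):
    speed = 7 - v
    if x == speed > 18:
        return x
    else:
        v = handle(v - 29)
    speed = v
    for acc in speed:
        handle(v)
        if v <= x == 21:
            continue
    v = v - (x + 12)
    return 31

v = v - (x + 12)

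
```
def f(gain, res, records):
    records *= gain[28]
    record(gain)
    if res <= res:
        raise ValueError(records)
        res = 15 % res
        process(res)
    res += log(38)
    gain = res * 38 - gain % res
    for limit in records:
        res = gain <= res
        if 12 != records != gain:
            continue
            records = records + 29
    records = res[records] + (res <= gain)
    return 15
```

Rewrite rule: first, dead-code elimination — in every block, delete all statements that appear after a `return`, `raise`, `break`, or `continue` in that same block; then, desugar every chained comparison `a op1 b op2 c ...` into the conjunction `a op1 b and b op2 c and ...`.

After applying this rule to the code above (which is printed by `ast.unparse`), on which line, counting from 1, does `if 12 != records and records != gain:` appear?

10

Transformed code:
def f(gain, res, records):
    records *= gain[28]
    record(gain)
    if res <= res:
        raise ValueError(records)
    res += log(38)
    gain = res * 38 - gain % res
    for limit in records:
        res = gain <= res
        if 12 != records and records != gain:
            continue
    records = res[records] + (res <= gain)
    return 15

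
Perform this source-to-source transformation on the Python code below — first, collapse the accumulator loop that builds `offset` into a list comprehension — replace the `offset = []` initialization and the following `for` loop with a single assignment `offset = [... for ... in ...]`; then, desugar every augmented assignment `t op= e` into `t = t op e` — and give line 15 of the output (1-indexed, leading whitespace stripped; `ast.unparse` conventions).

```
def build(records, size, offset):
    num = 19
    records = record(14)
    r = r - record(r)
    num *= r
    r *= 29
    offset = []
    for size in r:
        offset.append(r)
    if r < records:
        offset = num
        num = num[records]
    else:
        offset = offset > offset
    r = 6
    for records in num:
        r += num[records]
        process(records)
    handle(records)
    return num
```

r = r + num[records]

Transformed code:
def build(records, size, offset):
    num = 19
    records = record(14)
    r = r - record(r)
    num = num * r
    r = r * 29
    offset = [r for size in r]
    if r < records:
        offset = num
        num = num[records]
    else:
        offset = offset > offset
    r = 6
    for records in num:
        r = r + num[records]
        process(records)
    handle(records)
    return num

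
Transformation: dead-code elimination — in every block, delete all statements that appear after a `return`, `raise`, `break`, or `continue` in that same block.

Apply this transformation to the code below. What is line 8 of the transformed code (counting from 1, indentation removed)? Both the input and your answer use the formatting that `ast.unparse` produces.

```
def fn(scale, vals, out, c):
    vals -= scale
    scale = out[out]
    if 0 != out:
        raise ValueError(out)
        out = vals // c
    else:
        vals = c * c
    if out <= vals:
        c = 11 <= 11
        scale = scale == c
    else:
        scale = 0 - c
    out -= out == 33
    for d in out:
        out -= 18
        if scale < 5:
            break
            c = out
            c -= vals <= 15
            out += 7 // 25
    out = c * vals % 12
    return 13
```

if out <= vals:

Transformed code:
def fn(scale, vals, out, c):
    vals -= scale
    scale = out[out]
    if 0 != out:
        raise ValueError(out)
    else:
        vals = c * c
    if out <= vals:
        c = 11 <= 11
        scale = scale == c
    else:
        scale = 0 - c
    out -= out == 33
    for d in out:
        out -= 18
        if scale < 5:
            break
    out = c * vals % 12
    return 13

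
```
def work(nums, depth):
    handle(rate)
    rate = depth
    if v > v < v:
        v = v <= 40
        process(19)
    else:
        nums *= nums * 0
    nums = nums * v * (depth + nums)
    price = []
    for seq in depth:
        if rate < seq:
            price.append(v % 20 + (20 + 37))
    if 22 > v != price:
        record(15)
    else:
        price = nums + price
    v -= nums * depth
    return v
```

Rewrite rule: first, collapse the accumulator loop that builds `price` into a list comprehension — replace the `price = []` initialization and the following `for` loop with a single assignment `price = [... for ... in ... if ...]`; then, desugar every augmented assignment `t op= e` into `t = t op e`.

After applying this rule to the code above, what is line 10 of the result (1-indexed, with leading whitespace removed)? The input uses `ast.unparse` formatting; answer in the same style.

Transformed code:
def work(nums, depth):
    handle(rate)
    rate = depth
    if v > v < v:
        v = v <= 40
        process(19)
    else:
        nums = nums * (nums * 0)
    nums = nums * v * (depth + nums)
    price = [v % 20 + (20 + 37) for seq in depth if rate < seq]
    if 22 > v != price:
        record(15)
    else:
        price = nums + price
    v = v - nums * depth
    return v

price = [v % 20 + (20 + 37) for seq in depth if rate < seq]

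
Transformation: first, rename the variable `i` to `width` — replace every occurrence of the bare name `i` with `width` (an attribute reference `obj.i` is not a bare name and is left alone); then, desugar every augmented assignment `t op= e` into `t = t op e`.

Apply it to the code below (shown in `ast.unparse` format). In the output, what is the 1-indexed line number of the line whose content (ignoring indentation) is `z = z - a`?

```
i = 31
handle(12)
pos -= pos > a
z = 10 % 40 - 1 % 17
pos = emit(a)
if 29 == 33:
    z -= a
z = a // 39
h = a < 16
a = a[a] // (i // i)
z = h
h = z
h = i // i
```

7

Transformed code:
width = 31
handle(12)
pos = pos - (pos > a)
z = 10 % 40 - 1 % 17
pos = emit(a)
if 29 == 33:
    z = z - a
z = a // 39
h = a < 16
a = a[a] // (width // width)
z = h
h = z
h = width // width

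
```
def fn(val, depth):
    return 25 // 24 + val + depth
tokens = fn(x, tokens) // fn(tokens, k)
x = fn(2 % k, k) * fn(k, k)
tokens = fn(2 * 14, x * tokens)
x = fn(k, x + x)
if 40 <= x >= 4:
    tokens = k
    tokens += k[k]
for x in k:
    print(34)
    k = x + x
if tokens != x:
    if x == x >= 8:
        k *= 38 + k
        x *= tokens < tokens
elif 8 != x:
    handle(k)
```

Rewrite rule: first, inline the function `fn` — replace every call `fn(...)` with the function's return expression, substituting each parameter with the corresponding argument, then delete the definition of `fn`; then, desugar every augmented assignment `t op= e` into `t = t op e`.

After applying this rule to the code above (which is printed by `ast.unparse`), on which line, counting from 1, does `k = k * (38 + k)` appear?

13

Transformed code:
tokens = (25 // 24 + x + tokens) // (25 // 24 + tokens + k)
x = (25 // 24 + 2 % k + k) * (25 // 24 + k + k)
tokens = 25 // 24 + 2 * 14 + x * tokens
x = 25 // 24 + k + (x + x)
if 40 <= x >= 4:
    tokens = k
    tokens = tokens + k[k]
for x in k:
    print(34)
    k = x + x
if tokens != x:
    if x == x >= 8:
        k = k * (38 + k)
        x = x * (tokens < tokens)
elif 8 != x:
    handle(k)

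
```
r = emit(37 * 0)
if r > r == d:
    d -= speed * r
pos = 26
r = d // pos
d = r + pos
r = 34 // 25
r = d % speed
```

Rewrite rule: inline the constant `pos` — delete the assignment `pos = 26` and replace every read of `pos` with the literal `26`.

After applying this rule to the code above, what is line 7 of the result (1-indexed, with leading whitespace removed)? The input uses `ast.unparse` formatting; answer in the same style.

Transformed code:
r = emit(37 * 0)
if r > r == d:
    d -= speed * r
r = d // 26
d = r + 26
r = 34 // 25
r = d % speed

r = d % speed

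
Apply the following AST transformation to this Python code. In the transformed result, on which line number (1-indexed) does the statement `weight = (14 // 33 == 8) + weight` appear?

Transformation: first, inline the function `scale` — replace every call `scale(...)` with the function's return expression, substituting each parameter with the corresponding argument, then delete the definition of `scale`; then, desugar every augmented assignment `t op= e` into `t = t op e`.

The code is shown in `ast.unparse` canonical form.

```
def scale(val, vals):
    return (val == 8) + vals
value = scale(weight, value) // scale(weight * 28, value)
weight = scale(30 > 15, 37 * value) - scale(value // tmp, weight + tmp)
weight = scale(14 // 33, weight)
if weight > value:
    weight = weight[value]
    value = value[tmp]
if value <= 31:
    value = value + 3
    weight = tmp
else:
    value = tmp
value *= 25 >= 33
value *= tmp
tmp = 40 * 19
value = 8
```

Transformed code:
value = ((weight == 8) + value) // ((weight * 28 == 8) + value)
weight = ((30 > 15) == 8) + 37 * value - ((value // tmp == 8) + (weight + tmp))
weight = (14 // 33 == 8) + weight
if weight > value:
    weight = weight[value]
    value = value[tmp]
if value <= 31:
    value = value + 3
    weight = tmp
else:
    value = tmp
value = value * (25 >= 33)
value = value * tmp
tmp = 40 * 19
value = 8

3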